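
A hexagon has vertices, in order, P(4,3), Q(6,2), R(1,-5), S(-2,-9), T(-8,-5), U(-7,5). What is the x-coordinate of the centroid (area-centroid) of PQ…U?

Apply Gauss's area formula. First the cross-terms c_i = x_i·y_{i+1} − x_{i+1}·y_i:
  -10, -32, -19, -62, -75, -41  ⇒  2A = -239, A = -119.5.
Then Σ (x_i + x_{i+1})·c_i = 1563, so x̄ = 1563 / (6·(-119.5)) = -521/239.

-521/239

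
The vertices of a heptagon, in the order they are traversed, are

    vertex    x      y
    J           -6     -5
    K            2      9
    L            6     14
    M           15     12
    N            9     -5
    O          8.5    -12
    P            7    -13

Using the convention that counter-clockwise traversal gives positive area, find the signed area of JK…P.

-298

Apply the shoelace (surveyor's) formula: 2A = Σ (x_i·y_{i+1} − x_{i+1}·y_i), indices taken mod 7.
Σ = (-44) + (-26) + (-138) + (-183) + (-65.5) + (-26.5) + (-113) = -596
Signed area = Σ/2 = -298 (negative ⇒ clockwise traversal).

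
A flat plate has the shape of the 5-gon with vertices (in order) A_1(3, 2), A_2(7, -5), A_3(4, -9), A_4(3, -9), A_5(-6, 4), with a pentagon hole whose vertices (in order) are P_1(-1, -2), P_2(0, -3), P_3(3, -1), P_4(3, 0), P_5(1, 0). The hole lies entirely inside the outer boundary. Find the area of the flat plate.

67

Outer boundary:
Σ = (-29) + (-43) + (-9) + (-42) + (-24) = -147
Area = |Σ|/2 = 73.5.
Hole:
Σ = (3) + (9) + (3) + (0) + (-2) = 13
Area = |Σ|/2 = 6.5.
Net area = 73.5 − 6.5 = 67.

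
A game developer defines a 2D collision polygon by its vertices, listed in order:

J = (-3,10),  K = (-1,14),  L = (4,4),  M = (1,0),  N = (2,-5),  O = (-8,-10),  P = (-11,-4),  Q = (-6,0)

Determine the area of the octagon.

Apply the surveyor's formula: 2A = Σ (x_i·y_{i+1} − x_{i+1}·y_i), indices taken mod 8.
Cross-terms: -32, -60, -4, -5, -60, -78, -24, -60  ⇒  Σ = -323
Area = |Σ|/2 = 161.5.

161.5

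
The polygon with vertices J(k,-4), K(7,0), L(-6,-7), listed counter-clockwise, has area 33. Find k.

The doubled signed area Σ (x_i y_{i+1} − x_{i+1} y_i) is linear in k.
With k=0 it equals 3; the coefficient of k is 7 (from the two edges through J).
So 7·k + 3 = 2·33 = 66 ⇒ k = 9.

9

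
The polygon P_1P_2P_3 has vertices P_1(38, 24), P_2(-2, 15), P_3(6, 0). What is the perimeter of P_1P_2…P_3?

98

|P_1P_2| = √((-40)² + (-9)²) = √1681 = 41
|P_2P_3| = √((8)² + (-15)²) = √289 = 17
|P_3P_1| = √((32)² + (24)²) = √1600 = 40
Perimeter = 41 + 17 + 40 = 98.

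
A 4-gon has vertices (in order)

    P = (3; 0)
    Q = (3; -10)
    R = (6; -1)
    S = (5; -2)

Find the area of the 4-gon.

Σ = (-30) + (57) + (-7) + (6) = 26
Area = |Σ|/2 = 13.

13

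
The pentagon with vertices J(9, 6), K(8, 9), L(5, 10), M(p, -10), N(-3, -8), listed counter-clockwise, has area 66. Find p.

Write out the shoelace sum; only the two edges meeting at M involve p:
2·Area = [(5·(-10) − p·10) + (p·(-8) − (-3)·(-10))] + 122
       = -18·p + 42 = 132
⇒ p = -5.

-5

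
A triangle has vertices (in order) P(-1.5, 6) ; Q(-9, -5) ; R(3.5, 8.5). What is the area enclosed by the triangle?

18.125

Apply the shoelace (surveyor's) formula: 2A = Σ (x_i·y_{i+1} − x_{i+1}·y_i), indices taken mod 3.
Σ = (61.5) + (-59) + (33.75) = 36.25
Area = |Σ|/2 = 18.125.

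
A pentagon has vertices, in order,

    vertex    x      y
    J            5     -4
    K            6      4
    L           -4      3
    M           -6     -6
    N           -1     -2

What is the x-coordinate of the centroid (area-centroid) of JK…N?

73/210

Apply the shoelace formula. First the cross-terms c_i = x_i·y_{i+1} − x_{i+1}·y_i:
  44, 34, 42, 6, 14  ⇒  2A = 140, A = 70.
Then Σ (x_i + x_{i+1})·c_i = 146, so x̄ = 146 / (6·70) = 73/210.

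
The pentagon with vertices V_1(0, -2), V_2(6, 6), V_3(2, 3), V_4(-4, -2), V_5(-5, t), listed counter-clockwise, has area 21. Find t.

-4

The doubled signed area Σ (x_i y_{i+1} − x_{i+1} y_i) is linear in t.
With t=0 it equals 26; the coefficient of t is -4 (from the two edges through V_5).
So -4·t + 26 = 2·21 = 42 ⇒ t = -4.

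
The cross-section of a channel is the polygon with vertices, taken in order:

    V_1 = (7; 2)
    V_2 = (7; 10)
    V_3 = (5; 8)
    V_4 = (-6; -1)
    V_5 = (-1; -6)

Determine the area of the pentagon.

90

Apply Gauss's area formula: 2A = Σ (x_i·y_{i+1} − x_{i+1}·y_i), indices taken mod 5.
V_1→V_2: (7)(10) − (7)(2) = 56
V_2→V_3: (7)(8) − (5)(10) = 6
V_3→V_4: (5)(-1) − (-6)(8) = 43
V_4→V_5: (-6)(-6) − (-1)(-1) = 35
V_5→V_1: (-1)(2) − (7)(-6) = 40
Σ = 180
Area = |Σ|/2 = 90.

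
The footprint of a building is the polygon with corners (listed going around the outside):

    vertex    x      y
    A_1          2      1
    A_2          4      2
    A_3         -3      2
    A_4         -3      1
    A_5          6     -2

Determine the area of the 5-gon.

Apply the shoelace formula: 2A = Σ (x_i·y_{i+1} − x_{i+1}·y_i), indices taken mod 5.
Σ = (0) + (14) + (3) + (0) + (10) = 27
Area = |Σ|/2 = 13.5.

13.5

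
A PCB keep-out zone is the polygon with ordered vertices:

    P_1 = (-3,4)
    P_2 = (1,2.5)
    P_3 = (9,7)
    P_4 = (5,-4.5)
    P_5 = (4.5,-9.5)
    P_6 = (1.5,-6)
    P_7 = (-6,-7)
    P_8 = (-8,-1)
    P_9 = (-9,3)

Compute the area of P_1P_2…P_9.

Σ = (-11.5) + (-15.5) + (-75.5) + (-27.25) + (-12.75) + (-46.5) + (-50) + (-33) + (-27) = -299
Area = |Σ|/2 = 149.5.

149.5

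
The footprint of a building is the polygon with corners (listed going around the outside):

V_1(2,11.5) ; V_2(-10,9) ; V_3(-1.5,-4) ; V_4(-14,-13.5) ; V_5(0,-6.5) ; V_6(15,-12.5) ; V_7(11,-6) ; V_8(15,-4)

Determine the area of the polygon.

306.625

Σ = (133) + (53.5) + (-35.75) + (91) + (97.5) + (47.5) + (46) + (180.5) = 613.25
Area = |Σ|/2 = 306.625.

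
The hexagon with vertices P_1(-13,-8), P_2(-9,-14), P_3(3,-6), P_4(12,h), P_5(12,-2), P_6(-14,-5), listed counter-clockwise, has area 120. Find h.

-3

Write out the shoelace sum; only the two edges meeting at P_4 involve h:
2·Area = [(3·h − 12·(-6)) + (12·(-2) − 12·h)] + 165
       = -9·h + 213 = 240
⇒ h = -3.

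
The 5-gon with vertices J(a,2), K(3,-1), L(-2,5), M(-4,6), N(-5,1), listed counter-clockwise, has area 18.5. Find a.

Write out the shoelace sum; only the two edges meeting at J involve a:
2·Area = [((-5)·2 − a·1) + (a·(-1) − 3·2)] + 47
       = -2·a + 31 = 37
⇒ a = -3.

-3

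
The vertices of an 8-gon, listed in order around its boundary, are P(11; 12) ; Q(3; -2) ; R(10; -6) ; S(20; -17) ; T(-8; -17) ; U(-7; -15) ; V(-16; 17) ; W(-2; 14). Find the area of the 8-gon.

P→Q: (11)(-2) − (3)(12) = -58
Q→R: (3)(-6) − (10)(-2) = 2
R→S: (10)(-17) − (20)(-6) = -50
S→T: (20)(-17) − (-8)(-17) = -476
T→U: (-8)(-15) − (-7)(-17) = 1
U→V: (-7)(17) − (-16)(-15) = -359
V→W: (-16)(14) − (-2)(17) = -190
W→P: (-2)(12) − (11)(14) = -178
Σ = -1308
Area = |Σ|/2 = 654.

654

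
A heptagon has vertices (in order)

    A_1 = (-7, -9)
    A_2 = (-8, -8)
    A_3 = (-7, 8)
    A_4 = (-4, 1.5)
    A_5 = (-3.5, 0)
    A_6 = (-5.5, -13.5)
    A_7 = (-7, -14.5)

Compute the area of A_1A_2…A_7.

Apply the shoelace formula: 2A = Σ (x_i·y_{i+1} − x_{i+1}·y_i), indices taken mod 7.
Σ = (-16) + (-120) + (21.5) + (5.25) + (47.25) + (-14.75) + (-38.5) = -115.25
Area = |Σ|/2 = 57.625.

57.625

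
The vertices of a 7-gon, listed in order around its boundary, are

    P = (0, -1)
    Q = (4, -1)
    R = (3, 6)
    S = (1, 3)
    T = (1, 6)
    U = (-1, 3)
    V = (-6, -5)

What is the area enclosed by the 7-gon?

Σ = (4) + (27) + (3) + (3) + (9) + (23) + (6) = 75
Area = |Σ|/2 = 37.5.

37.5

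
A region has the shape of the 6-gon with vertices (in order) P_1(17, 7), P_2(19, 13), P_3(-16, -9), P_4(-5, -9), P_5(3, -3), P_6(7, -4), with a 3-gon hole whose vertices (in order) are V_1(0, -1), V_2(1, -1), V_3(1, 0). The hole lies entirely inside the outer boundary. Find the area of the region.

195.5

Outer boundary:
P_1→P_2: (17)(13) − (19)(7) = 88
P_2→P_3: (19)(-9) − (-16)(13) = 37
P_3→P_4: (-16)(-9) − (-5)(-9) = 99
P_4→P_5: (-5)(-3) − (3)(-9) = 42
P_5→P_6: (3)(-4) − (7)(-3) = 9
P_6→P_1: (7)(7) − (17)(-4) = 117
Σ = 392
Area = |Σ|/2 = 196.
Hole:
Cross-terms: 1, 1, -1  ⇒  Σ = 1
Area = |Σ|/2 = 0.5.
Net area = 196 − 0.5 = 195.5.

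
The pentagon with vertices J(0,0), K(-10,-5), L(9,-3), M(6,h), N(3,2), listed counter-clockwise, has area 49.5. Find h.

Write out the shoelace sum; only the two edges meeting at M involve h:
2·Area = [(9·h − 6·(-3)) + (6·2 − 3·h)] + 75
       = 6·h + 105 = 99
⇒ h = -1.

-1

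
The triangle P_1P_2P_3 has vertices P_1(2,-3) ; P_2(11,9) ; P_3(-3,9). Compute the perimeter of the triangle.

|P_1P_2| = √((9)² + (12)²) = √225 = 15
|P_2P_3| = √((-14)² + (0)²) = √196 = 14
|P_3P_1| = √((5)² + (-12)²) = √169 = 13
Perimeter = 15 + 14 + 13 = 42.

42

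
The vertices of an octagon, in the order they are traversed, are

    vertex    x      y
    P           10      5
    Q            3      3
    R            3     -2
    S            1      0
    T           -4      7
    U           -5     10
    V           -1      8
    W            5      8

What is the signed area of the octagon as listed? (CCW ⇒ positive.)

-64.5

Apply Gauss's area formula: 2A = Σ (x_i·y_{i+1} − x_{i+1}·y_i), indices taken mod 8.
Cross-terms: 15, -15, 2, 7, -5, -30, -48, -55  ⇒  Σ = -129
Signed area = Σ/2 = -64.5 (negative ⇒ clockwise traversal).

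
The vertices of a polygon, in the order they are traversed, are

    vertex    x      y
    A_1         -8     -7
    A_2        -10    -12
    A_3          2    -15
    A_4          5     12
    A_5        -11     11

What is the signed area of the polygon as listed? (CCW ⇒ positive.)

Apply the shoelace formula: 2A = Σ (x_i·y_{i+1} − x_{i+1}·y_i), indices taken mod 5.
Σ = (26) + (174) + (99) + (187) + (165) = 651
Signed area = Σ/2 = 325.5 (positive ⇒ counter-clockwise traversal).

325.5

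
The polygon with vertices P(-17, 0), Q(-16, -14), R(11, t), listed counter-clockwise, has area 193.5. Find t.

-5

The doubled signed area Σ (x_i y_{i+1} − x_{i+1} y_i) is linear in t.
With t=0 it equals 392; the coefficient of t is 1 (from the two edges through R).
So 1·t + 392 = 2·193.5 = 387 ⇒ t = -5.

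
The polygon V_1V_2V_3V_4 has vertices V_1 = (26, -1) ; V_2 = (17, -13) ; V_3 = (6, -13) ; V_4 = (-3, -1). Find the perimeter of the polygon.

|V_1V_2| = √((-9)² + (-12)²) = √225 = 15
|V_2V_3| = √((-11)² + (0)²) = √121 = 11
|V_3V_4| = √((-9)² + (12)²) = √225 = 15
|V_4V_1| = √((29)² + (0)²) = √841 = 29
Perimeter = 15 + 11 + 15 + 29 = 70.

70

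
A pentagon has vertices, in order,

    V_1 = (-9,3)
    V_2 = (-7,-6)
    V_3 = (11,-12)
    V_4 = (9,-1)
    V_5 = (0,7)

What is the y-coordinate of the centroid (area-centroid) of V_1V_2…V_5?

Apply the surveyor's formula. First the cross-terms c_i = x_i·y_{i+1} − x_{i+1}·y_i:
  75, 150, 97, 63, 63  ⇒  2A = 448, A = 224.
Then Σ (y_i + y_{i+1})·c_i = -3178, so ȳ = -3178 / (6·224) = -227/96.

-227/96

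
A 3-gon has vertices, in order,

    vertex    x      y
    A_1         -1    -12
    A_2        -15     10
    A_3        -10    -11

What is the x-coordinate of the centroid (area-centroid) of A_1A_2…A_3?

Apply the shoelace formula. First the cross-terms c_i = x_i·y_{i+1} − x_{i+1}·y_i:
  -190, 265, 109  ⇒  2A = 184, A = 92.
Then Σ (x_i + x_{i+1})·c_i = -4784, so x̄ = -4784 / (6·92) = -26/3.

-26/3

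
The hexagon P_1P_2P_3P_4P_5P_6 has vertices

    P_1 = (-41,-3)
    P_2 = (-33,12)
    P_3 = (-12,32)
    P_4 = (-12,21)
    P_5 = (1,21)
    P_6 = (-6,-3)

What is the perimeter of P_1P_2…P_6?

130

|P_1P_2| = √((8)² + (15)²) = √289 = 17
|P_2P_3| = √((21)² + (20)²) = √841 = 29
|P_3P_4| = √((0)² + (-11)²) = √121 = 11
|P_4P_5| = √((13)² + (0)²) = √169 = 13
|P_5P_6| = √((-7)² + (-24)²) = √625 = 25
|P_6P_1| = √((-35)² + (0)²) = √1225 = 35
Perimeter = 17 + 29 + 11 + 13 + 25 + 35 = 130.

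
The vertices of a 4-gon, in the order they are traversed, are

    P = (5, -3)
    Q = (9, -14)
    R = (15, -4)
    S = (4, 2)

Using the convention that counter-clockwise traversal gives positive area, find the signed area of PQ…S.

77.5

P→Q: (5)(-14) − (9)(-3) = -43
Q→R: (9)(-4) − (15)(-14) = 174
R→S: (15)(2) − (4)(-4) = 46
S→P: (4)(-3) − (5)(2) = -22
Σ = 155
Signed area = Σ/2 = 77.5 (positive ⇒ counter-clockwise traversal).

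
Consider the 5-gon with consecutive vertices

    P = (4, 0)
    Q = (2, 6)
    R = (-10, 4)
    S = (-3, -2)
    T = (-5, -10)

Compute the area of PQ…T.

Apply the surveyor's formula: 2A = Σ (x_i·y_{i+1} − x_{i+1}·y_i), indices taken mod 5.
Σ = (24) + (68) + (32) + (20) + (40) = 184
Area = |Σ|/2 = 92.

92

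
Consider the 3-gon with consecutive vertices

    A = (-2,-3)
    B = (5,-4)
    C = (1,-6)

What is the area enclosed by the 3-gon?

Σ = (23) + (-26) + (-15) = -18
Area = |Σ|/2 = 9.

9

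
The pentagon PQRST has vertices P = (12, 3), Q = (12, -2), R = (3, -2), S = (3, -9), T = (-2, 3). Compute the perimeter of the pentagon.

|PQ| = √((0)² + (-5)²) = √25 = 5
|QR| = √((-9)² + (0)²) = √81 = 9
|RS| = √((0)² + (-7)²) = √49 = 7
|ST| = √((-5)² + (12)²) = √169 = 13
|TP| = √((14)² + (0)²) = √196 = 14
Perimeter = 5 + 9 + 7 + 13 + 14 = 48.

48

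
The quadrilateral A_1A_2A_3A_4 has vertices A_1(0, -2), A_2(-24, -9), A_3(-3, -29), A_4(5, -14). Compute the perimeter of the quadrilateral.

84

|A_1A_2| = √((-24)² + (-7)²) = √625 = 25
|A_2A_3| = √((21)² + (-20)²) = √841 = 29
|A_3A_4| = √((8)² + (15)²) = √289 = 17
|A_4A_1| = √((-5)² + (12)²) = √169 = 13
Perimeter = 25 + 29 + 17 + 13 = 84.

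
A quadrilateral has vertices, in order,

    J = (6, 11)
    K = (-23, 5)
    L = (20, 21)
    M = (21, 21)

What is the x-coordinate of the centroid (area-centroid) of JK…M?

Apply the shoelace formula. First the cross-terms c_i = x_i·y_{i+1} − x_{i+1}·y_i:
  283, -583, -21, 105  ⇒  2A = -216, A = -108.
Then Σ (x_i + x_{i+1})·c_i = -1088, so x̄ = -1088 / (6·(-108)) = 136/81.

136/81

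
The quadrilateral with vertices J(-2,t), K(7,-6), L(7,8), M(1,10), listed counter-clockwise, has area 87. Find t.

3

The doubled signed area Σ (x_i y_{i+1} − x_{i+1} y_i) is linear in t.
With t=0 it equals 192; the coefficient of t is -6 (from the two edges through J).
So -6·t + 192 = 2·87 = 174 ⇒ t = 3.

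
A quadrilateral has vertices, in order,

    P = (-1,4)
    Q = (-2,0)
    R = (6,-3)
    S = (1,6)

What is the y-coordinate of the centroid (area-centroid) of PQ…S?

Apply Gauss's area formula. First the cross-terms c_i = x_i·y_{i+1} − x_{i+1}·y_i:
  8, 6, 39, 10  ⇒  2A = 63, A = 31.5.
Then Σ (y_i + y_{i+1})·c_i = 231, so ȳ = 231 / (6·31.5) = 11/9.

11/9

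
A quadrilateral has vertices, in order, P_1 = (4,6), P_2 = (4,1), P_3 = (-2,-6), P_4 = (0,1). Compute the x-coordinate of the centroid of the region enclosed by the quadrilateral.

Apply Gauss's area formula. First the cross-terms c_i = x_i·y_{i+1} − x_{i+1}·y_i:
  -20, -22, -2, -4  ⇒  2A = -48, A = -24.
Then Σ (x_i + x_{i+1})·c_i = -216, so x̄ = -216 / (6·(-24)) = 1.5.

1.5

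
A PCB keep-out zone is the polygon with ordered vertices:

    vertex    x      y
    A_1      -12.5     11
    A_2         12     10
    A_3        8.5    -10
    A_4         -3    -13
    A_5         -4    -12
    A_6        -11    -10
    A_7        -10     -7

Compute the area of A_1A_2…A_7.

Σ = (-257) + (-205) + (-140.5) + (-16) + (-92) + (-23) + (-197.5) = -931
Area = |Σ|/2 = 465.5.

465.5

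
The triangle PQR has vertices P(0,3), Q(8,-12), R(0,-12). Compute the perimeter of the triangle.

|PQ| = √((8)² + (-15)²) = √289 = 17
|QR| = √((-8)² + (0)²) = √64 = 8
|RP| = √((0)² + (15)²) = √225 = 15
Perimeter = 17 + 8 + 15 = 40.

40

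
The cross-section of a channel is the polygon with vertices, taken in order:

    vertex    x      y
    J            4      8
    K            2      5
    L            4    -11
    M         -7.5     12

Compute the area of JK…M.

Σ = (4) + (-42) + (-34.5) + (-108) = -180.5
Area = |Σ|/2 = 90.25.

90.25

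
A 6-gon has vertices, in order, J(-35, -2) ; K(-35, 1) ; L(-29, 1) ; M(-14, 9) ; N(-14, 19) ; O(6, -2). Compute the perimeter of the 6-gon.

106

|JK| = √((0)² + (3)²) = √9 = 3
|KL| = √((6)² + (0)²) = √36 = 6
|LM| = √((15)² + (8)²) = √289 = 17
|MN| = √((0)² + (10)²) = √100 = 10
|NO| = √((20)² + (-21)²) = √841 = 29
|OJ| = √((-41)² + (0)²) = √1681 = 41
Perimeter = 3 + 6 + 17 + 10 + 29 + 41 = 106.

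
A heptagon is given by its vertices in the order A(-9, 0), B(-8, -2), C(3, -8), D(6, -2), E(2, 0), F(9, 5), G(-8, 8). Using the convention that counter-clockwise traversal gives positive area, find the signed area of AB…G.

Apply the shoelace formula: 2A = Σ (x_i·y_{i+1} − x_{i+1}·y_i), indices taken mod 7.
A→B: (-9)(-2) − (-8)(0) = 18
B→C: (-8)(-8) − (3)(-2) = 70
C→D: (3)(-2) − (6)(-8) = 42
D→E: (6)(0) − (2)(-2) = 4
E→F: (2)(5) − (9)(0) = 10
F→G: (9)(8) − (-8)(5) = 112
G→A: (-8)(0) − (-9)(8) = 72
Σ = 328
Signed area = Σ/2 = 164 (positive ⇒ counter-clockwise traversal).

164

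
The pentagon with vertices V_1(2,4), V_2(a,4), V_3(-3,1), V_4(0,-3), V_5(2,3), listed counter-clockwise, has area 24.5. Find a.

-4

The doubled signed area Σ (x_i y_{i+1} − x_{i+1} y_i) is linear in a.
With a=0 it equals 37; the coefficient of a is -3 (from the two edges through V_2).
So -3·a + 37 = 2·24.5 = 49 ⇒ a = -4.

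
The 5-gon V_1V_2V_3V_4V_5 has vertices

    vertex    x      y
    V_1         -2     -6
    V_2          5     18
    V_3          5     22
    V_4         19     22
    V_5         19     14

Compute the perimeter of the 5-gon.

80

|V_1V_2| = √((7)² + (24)²) = √625 = 25
|V_2V_3| = √((0)² + (4)²) = √16 = 4
|V_3V_4| = √((14)² + (0)²) = √196 = 14
|V_4V_5| = √((0)² + (-8)²) = √64 = 8
|V_5V_1| = √((-21)² + (-20)²) = √841 = 29
Perimeter = 25 + 4 + 14 + 8 + 29 = 80.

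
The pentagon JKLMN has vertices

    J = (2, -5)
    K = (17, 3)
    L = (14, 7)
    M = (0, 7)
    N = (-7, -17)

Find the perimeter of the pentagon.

|JK| = √((15)² + (8)²) = √289 = 17
|KL| = √((-3)² + (4)²) = √25 = 5
|LM| = √((-14)² + (0)²) = √196 = 14
|MN| = √((-7)² + (-24)²) = √625 = 25
|NJ| = √((9)² + (12)²) = √225 = 15
Perimeter = 17 + 5 + 14 + 25 + 15 = 76.

76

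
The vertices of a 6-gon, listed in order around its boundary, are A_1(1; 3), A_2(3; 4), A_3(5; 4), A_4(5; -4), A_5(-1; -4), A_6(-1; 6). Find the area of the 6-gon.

48

A_1→A_2: (1)(4) − (3)(3) = -5
A_2→A_3: (3)(4) − (5)(4) = -8
A_3→A_4: (5)(-4) − (5)(4) = -40
A_4→A_5: (5)(-4) − (-1)(-4) = -24
A_5→A_6: (-1)(6) − (-1)(-4) = -10
A_6→A_1: (-1)(3) − (1)(6) = -9
Σ = -96
Area = |Σ|/2 = 48.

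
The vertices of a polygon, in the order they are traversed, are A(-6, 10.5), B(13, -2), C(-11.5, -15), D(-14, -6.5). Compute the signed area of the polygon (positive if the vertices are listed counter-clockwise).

Apply the shoelace formula: 2A = Σ (x_i·y_{i+1} − x_{i+1}·y_i), indices taken mod 4.
Cross-terms: -124.5, -218, -135.25, -186  ⇒  Σ = -663.75
Signed area = Σ/2 = -331.875 (negative ⇒ clockwise traversal).

-331.875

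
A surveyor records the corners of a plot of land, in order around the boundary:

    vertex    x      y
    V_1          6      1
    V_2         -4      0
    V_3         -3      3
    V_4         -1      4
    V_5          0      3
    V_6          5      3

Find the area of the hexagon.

24

Apply the shoelace formula: 2A = Σ (x_i·y_{i+1} − x_{i+1}·y_i), indices taken mod 6.
Σ = (4) + (-12) + (-9) + (-3) + (-15) + (-13) = -48
Area = |Σ|/2 = 24.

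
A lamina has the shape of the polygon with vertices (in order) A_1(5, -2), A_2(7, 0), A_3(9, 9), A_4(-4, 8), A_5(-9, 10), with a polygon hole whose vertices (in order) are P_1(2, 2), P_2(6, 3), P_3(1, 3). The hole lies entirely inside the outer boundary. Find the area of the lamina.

Outer boundary:
Apply the shoelace (surveyor's) formula: 2A = Σ (x_i·y_{i+1} − x_{i+1}·y_i), indices taken mod 5.
Σ = (14) + (63) + (108) + (32) + (-32) = 185
Area = |Σ|/2 = 92.5.
Hole:
Apply the shoelace formula: 2A = Σ (x_i·y_{i+1} − x_{i+1}·y_i), indices taken mod 3.
Σ = (-6) + (15) + (-4) = 5
Area = |Σ|/2 = 2.5.
Net area = 92.5 − 2.5 = 90.

90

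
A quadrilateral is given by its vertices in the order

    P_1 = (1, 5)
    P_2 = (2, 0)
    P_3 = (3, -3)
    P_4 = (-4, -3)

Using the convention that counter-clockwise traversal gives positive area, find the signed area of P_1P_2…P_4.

Cross-terms: -10, -6, -21, -17  ⇒  Σ = -54
Signed area = Σ/2 = -27 (negative ⇒ clockwise traversal).

-27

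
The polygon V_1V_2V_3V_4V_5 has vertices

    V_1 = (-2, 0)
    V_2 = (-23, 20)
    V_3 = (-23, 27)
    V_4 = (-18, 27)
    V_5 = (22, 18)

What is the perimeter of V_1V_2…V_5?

112

|V_1V_2| = √((-21)² + (20)²) = √841 = 29
|V_2V_3| = √((0)² + (7)²) = √49 = 7
|V_3V_4| = √((5)² + (0)²) = √25 = 5
|V_4V_5| = √((40)² + (-9)²) = √1681 = 41
|V_5V_1| = √((-24)² + (-18)²) = √900 = 30
Perimeter = 29 + 7 + 5 + 41 + 30 = 112.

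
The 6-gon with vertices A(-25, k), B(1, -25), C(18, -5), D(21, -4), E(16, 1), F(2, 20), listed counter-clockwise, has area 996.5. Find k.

The doubled signed area Σ (x_i y_{i+1} − x_{i+1} y_i) is linear in k.
With k=0 it equals 2006; the coefficient of k is 1 (from the two edges through A).
So 1·k + 2006 = 2·996.5 = 1993 ⇒ k = -13.

-13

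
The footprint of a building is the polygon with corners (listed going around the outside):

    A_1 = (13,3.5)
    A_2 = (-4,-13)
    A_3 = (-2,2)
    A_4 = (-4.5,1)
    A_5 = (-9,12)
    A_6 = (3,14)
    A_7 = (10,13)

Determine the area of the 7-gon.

312

Cross-terms: -155, -34, 7, -45, -162, -101, -134  ⇒  Σ = -624
Area = |Σ|/2 = 312.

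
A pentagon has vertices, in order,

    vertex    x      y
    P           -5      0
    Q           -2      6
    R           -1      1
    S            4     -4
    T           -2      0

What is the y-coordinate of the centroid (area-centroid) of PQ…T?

20/17

Apply Gauss's area formula. First the cross-terms c_i = x_i·y_{i+1} − x_{i+1}·y_i:
  -30, 4, 0, -8, 0  ⇒  2A = -34, A = -17.
Then Σ (y_i + y_{i+1})·c_i = -120, so ȳ = -120 / (6·(-17)) = 20/17.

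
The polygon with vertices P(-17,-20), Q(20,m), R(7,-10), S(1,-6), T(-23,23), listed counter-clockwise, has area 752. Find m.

The doubled signed area Σ (x_i y_{i+1} − x_{i+1} y_i) is linear in m.
With m=0 it equals 904; the coefficient of m is -24 (from the two edges through Q).
So -24·m + 904 = 2·752 = 1504 ⇒ m = -25.

-25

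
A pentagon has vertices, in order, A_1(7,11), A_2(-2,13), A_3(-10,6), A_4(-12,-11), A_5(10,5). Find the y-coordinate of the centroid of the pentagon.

Apply the shoelace formula. First the cross-terms c_i = x_i·y_{i+1} − x_{i+1}·y_i:
  113, 118, 182, 50, 75  ⇒  2A = 538, A = 269.
Then Σ (y_i + y_{i+1})·c_i = 4944, so ȳ = 4944 / (6·269) = 824/269.

824/269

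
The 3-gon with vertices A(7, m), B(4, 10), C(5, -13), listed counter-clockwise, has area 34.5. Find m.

The doubled signed area Σ (x_i y_{i+1} − x_{i+1} y_i) is linear in m.
With m=0 it equals 59; the coefficient of m is 1 (from the two edges through A).
So 1·m + 59 = 2·34.5 = 69 ⇒ m = 10.

10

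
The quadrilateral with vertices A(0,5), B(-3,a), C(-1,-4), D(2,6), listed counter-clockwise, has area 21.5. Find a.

Write out the shoelace sum; only the two edges meeting at B involve a:
2·Area = [(0·a − (-3)·5) + ((-3)·(-4) − (-1)·a)] + 12
       = 1·a + 39 = 43
⇒ a = 4.

4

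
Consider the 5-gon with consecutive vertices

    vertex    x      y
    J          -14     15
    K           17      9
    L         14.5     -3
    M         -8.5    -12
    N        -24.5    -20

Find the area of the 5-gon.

Apply the surveyor's formula: 2A = Σ (x_i·y_{i+1} − x_{i+1}·y_i), indices taken mod 5.
Cross-terms: -381, -181.5, -199.5, -124, -647.5  ⇒  Σ = -1533.5
Area = |Σ|/2 = 766.75.

766.75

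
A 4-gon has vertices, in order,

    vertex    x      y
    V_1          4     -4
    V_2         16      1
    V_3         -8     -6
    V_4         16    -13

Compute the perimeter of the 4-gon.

78

|V_1V_2| = √((12)² + (5)²) = √169 = 13
|V_2V_3| = √((-24)² + (-7)²) = √625 = 25
|V_3V_4| = √((24)² + (-7)²) = √625 = 25
|V_4V_1| = √((-12)² + (9)²) = √225 = 15
Perimeter = 13 + 25 + 25 + 15 = 78.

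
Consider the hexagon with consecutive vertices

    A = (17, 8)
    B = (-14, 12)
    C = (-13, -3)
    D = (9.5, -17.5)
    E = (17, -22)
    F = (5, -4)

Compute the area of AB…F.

Apply the shoelace (surveyor's) formula: 2A = Σ (x_i·y_{i+1} − x_{i+1}·y_i), indices taken mod 6.
Σ = (316) + (198) + (256) + (88.5) + (42) + (108) = 1008.5
Area = |Σ|/2 = 504.25.

504.25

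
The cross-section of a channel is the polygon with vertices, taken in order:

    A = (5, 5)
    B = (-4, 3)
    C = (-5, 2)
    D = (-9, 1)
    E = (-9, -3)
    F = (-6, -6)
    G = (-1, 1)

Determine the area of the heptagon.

52.5

Cross-terms: 35, 7, 13, 36, 36, -12, -10  ⇒  Σ = 105
Area = |Σ|/2 = 52.5.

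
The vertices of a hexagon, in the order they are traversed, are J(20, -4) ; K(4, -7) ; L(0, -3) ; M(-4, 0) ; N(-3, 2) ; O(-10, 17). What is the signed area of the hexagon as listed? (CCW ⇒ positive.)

-243.5

Apply the shoelace (surveyor's) formula: 2A = Σ (x_i·y_{i+1} − x_{i+1}·y_i), indices taken mod 6.
Σ = (-124) + (-12) + (-12) + (-8) + (-31) + (-300) = -487
Signed area = Σ/2 = -243.5 (negative ⇒ clockwise traversal).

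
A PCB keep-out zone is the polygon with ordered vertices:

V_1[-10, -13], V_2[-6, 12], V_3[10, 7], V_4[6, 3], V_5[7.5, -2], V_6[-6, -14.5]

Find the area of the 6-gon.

297.125

V_1→V_2: (-10)(12) − (-6)(-13) = -198
V_2→V_3: (-6)(7) − (10)(12) = -162
V_3→V_4: (10)(3) − (6)(7) = -12
V_4→V_5: (6)(-2) − (7.5)(3) = -34.5
V_5→V_6: (7.5)(-14.5) − (-6)(-2) = -120.75
V_6→V_1: (-6)(-13) − (-10)(-14.5) = -67
Σ = -594.25
Area = |Σ|/2 = 297.125.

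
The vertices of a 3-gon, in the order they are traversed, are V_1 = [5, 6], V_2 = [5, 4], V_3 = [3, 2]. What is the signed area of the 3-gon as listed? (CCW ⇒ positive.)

Apply the shoelace (surveyor's) formula: 2A = Σ (x_i·y_{i+1} − x_{i+1}·y_i), indices taken mod 3.
Cross-terms: -10, -2, 8  ⇒  Σ = -4
Signed area = Σ/2 = -2 (negative ⇒ clockwise traversal).

-2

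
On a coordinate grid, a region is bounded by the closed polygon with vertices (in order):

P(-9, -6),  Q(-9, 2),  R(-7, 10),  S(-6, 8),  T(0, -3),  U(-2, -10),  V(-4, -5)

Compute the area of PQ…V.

91.5

Σ = (-72) + (-76) + (4) + (18) + (-6) + (-30) + (-21) = -183
Area = |Σ|/2 = 91.5.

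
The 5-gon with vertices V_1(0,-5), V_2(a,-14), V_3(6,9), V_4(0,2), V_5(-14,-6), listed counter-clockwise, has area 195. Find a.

The doubled signed area Σ (x_i y_{i+1} − x_{i+1} y_i) is linear in a.
With a=0 it equals 194; the coefficient of a is 14 (from the two edges through V_2).
So 14·a + 194 = 2·195 = 390 ⇒ a = 14.

14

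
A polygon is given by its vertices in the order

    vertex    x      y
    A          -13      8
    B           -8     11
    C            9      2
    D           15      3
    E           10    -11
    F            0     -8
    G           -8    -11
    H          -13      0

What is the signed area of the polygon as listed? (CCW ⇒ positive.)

-391.5

Apply Gauss's area formula: 2A = Σ (x_i·y_{i+1} − x_{i+1}·y_i), indices taken mod 8.
Σ = (-79) + (-115) + (-3) + (-195) + (-80) + (-64) + (-143) + (-104) = -783
Signed area = Σ/2 = -391.5 (negative ⇒ clockwise traversal).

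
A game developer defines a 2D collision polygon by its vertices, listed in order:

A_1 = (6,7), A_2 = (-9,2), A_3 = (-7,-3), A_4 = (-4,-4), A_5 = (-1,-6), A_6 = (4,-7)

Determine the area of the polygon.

126.5

Apply the shoelace (surveyor's) formula: 2A = Σ (x_i·y_{i+1} − x_{i+1}·y_i), indices taken mod 6.
Σ = (75) + (41) + (16) + (20) + (31) + (70) = 253
Area = |Σ|/2 = 126.5.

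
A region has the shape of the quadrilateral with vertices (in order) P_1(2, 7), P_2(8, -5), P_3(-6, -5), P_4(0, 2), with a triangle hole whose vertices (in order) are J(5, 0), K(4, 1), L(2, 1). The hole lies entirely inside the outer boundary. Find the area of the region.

Outer boundary:
P_1→P_2: (2)(-5) − (8)(7) = -66
P_2→P_3: (8)(-5) − (-6)(-5) = -70
P_3→P_4: (-6)(2) − (0)(-5) = -12
P_4→P_1: (0)(7) − (2)(2) = -4
Σ = -152
Area = |Σ|/2 = 76.
Hole:
Apply the shoelace formula: 2A = Σ (x_i·y_{i+1} − x_{i+1}·y_i), indices taken mod 3.
Σ = (5) + (2) + (-5) = 2
Area = |Σ|/2 = 1.
Net area = 76 − 1 = 75.

75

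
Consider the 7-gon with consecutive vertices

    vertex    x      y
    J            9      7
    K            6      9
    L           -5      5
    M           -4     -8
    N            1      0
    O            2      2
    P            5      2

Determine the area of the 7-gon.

97.5

Apply the shoelace (surveyor's) formula: 2A = Σ (x_i·y_{i+1} − x_{i+1}·y_i), indices taken mod 7.
Σ = (39) + (75) + (60) + (8) + (2) + (-6) + (17) = 195
Area = |Σ|/2 = 97.5.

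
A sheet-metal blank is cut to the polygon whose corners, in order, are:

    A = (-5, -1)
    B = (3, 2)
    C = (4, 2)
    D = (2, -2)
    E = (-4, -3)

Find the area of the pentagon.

Apply the shoelace formula: 2A = Σ (x_i·y_{i+1} − x_{i+1}·y_i), indices taken mod 5.
Σ = (-7) + (-2) + (-12) + (-14) + (-11) = -46
Area = |Σ|/2 = 23.

23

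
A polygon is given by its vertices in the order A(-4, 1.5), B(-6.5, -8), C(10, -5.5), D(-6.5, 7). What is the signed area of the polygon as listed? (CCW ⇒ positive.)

Σ = (41.75) + (115.75) + (34.25) + (18.25) = 210
Signed area = Σ/2 = 105 (positive ⇒ counter-clockwise traversal).

105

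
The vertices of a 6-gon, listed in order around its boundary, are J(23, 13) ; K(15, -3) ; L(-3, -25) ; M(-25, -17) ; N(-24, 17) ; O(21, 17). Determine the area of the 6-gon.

1469

Σ = (-264) + (-384) + (-574) + (-833) + (-765) + (-118) = -2938
Area = |Σ|/2 = 1469.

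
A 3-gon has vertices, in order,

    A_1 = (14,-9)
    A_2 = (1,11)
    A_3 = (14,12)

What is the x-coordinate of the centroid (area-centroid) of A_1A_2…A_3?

Apply the shoelace (surveyor's) formula. First the cross-terms c_i = x_i·y_{i+1} − x_{i+1}·y_i:
  163, -142, -294  ⇒  2A = -273, A = -136.5.
Then Σ (x_i + x_{i+1})·c_i = -7917, so x̄ = -7917 / (6·(-136.5)) = 29/3.

29/3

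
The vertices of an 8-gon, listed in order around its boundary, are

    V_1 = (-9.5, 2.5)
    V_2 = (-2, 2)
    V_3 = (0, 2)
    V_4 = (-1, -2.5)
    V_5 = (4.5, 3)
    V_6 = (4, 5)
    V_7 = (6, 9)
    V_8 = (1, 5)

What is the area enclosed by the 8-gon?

Apply the shoelace formula: 2A = Σ (x_i·y_{i+1} − x_{i+1}·y_i), indices taken mod 8.
Cross-terms: -14, -4, 2, 8.25, 10.5, 6, 21, 50  ⇒  Σ = 79.75
Area = |Σ|/2 = 39.875.

39.875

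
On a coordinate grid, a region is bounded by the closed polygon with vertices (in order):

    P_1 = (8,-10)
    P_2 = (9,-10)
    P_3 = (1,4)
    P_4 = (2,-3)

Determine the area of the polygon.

Σ = (10) + (46) + (-11) + (4) = 49
Area = |Σ|/2 = 24.5.

24.5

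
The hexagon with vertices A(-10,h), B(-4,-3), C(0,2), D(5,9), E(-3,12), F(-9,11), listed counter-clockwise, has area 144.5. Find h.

-1

Write out the shoelace sum; only the two edges meeting at A involve h:
2·Area = [((-9)·h − (-10)·11) + ((-10)·(-3) − (-4)·h)] + 144
       = -5·h + 284 = 289
⇒ h = -1.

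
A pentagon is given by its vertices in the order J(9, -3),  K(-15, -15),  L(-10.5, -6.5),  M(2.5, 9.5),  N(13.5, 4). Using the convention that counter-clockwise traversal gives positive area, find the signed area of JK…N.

-259.125

Apply the surveyor's formula: 2A = Σ (x_i·y_{i+1} − x_{i+1}·y_i), indices taken mod 5.
Σ = (-180) + (-60) + (-83.5) + (-118.25) + (-76.5) = -518.25
Signed area = Σ/2 = -259.125 (negative ⇒ clockwise traversal).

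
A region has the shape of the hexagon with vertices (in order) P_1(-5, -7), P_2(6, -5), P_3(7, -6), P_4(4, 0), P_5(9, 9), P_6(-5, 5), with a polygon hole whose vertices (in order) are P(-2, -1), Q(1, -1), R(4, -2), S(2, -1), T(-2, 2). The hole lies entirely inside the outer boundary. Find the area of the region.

Outer boundary:
Apply the shoelace (surveyor's) formula: 2A = Σ (x_i·y_{i+1} − x_{i+1}·y_i), indices taken mod 6.
Σ = (67) + (-1) + (24) + (36) + (90) + (60) = 276
Area = |Σ|/2 = 138.
Hole:
Apply Gauss's area formula: 2A = Σ (x_i·y_{i+1} − x_{i+1}·y_i), indices taken mod 5.
P→Q: (-2)(-1) − (1)(-1) = 3
Q→R: (1)(-2) − (4)(-1) = 2
R→S: (4)(-1) − (2)(-2) = 0
S→T: (2)(2) − (-2)(-1) = 2
T→P: (-2)(-1) − (-2)(2) = 6
Σ = 13
Area = |Σ|/2 = 6.5.
Net area = 138 − 6.5 = 131.5.

131.5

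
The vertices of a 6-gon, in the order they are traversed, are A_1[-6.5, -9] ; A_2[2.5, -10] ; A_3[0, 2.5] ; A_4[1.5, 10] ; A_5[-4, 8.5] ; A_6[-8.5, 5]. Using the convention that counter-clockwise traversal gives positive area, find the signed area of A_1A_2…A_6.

152

Cross-terms: 87.5, 6.25, -3.75, 52.75, 52.25, 109  ⇒  Σ = 304
Signed area = Σ/2 = 152 (positive ⇒ counter-clockwise traversal).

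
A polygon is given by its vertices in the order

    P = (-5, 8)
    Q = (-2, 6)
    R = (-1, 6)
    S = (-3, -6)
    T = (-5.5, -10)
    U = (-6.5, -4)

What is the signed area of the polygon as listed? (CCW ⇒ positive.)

-57

Apply the surveyor's formula: 2A = Σ (x_i·y_{i+1} − x_{i+1}·y_i), indices taken mod 6.
Cross-terms: -14, -6, 24, -3, -43, -72  ⇒  Σ = -114
Signed area = Σ/2 = -57 (negative ⇒ clockwise traversal).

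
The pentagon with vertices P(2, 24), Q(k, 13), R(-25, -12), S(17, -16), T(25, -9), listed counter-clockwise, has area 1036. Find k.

-7

Write out the shoelace sum; only the two edges meeting at Q involve k:
2·Area = [(2·13 − k·24) + (k·(-12) − (-25)·13)] + 1469
       = -36·k + 1820 = 2072
⇒ k = -7.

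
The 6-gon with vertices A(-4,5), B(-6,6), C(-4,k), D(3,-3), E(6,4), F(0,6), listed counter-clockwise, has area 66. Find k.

Write out the shoelace sum; only the two edges meeting at C involve k:
2·Area = [((-6)·k − (-4)·6) + ((-4)·(-3) − 3·k)] + 96
       = -9·k + 132 = 132
⇒ k = 0.

0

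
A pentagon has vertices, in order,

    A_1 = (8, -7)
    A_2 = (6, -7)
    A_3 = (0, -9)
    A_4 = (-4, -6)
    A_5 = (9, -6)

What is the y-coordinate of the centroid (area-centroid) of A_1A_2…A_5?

Apply Gauss's area formula. First the cross-terms c_i = x_i·y_{i+1} − x_{i+1}·y_i:
  -14, -54, -36, 78, -15  ⇒  2A = -41, A = -20.5.
Then Σ (y_i + y_{i+1})·c_i = 859, so ȳ = 859 / (6·(-20.5)) = -859/123.

-859/123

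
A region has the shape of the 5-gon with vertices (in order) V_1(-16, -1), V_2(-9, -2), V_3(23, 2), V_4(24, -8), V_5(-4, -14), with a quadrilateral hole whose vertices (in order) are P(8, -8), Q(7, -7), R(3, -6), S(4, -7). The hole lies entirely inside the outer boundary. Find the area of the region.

Outer boundary:
Apply the shoelace formula: 2A = Σ (x_i·y_{i+1} − x_{i+1}·y_i), indices taken mod 5.
Σ = (23) + (28) + (-232) + (-368) + (-220) = -769
Area = |Σ|/2 = 384.5.
Hole:
Σ = (0) + (-21) + (3) + (24) = 6
Area = |Σ|/2 = 3.
Net area = 384.5 − 3 = 381.5.

381.5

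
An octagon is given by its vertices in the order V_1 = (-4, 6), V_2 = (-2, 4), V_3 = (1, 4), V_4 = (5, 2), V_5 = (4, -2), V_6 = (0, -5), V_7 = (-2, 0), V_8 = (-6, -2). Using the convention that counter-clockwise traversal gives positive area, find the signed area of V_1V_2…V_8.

Cross-terms: -4, -12, -18, -18, -20, -10, 4, -44  ⇒  Σ = -122
Signed area = Σ/2 = -61 (negative ⇒ clockwise traversal).

-61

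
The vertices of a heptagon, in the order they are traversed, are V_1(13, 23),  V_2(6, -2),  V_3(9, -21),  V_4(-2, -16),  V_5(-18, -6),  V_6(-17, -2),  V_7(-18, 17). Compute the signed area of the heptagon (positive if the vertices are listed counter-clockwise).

Apply the shoelace formula: 2A = Σ (x_i·y_{i+1} − x_{i+1}·y_i), indices taken mod 7.
Cross-terms: -164, -108, -186, -276, -66, -325, -635  ⇒  Σ = -1760
Signed area = Σ/2 = -880 (negative ⇒ clockwise traversal).

-880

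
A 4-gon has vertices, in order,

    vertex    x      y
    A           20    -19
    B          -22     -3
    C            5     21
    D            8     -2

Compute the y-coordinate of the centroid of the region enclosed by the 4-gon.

Apply the shoelace (surveyor's) formula. First the cross-terms c_i = x_i·y_{i+1} − x_{i+1}·y_i:
  -478, -447, -178, -112  ⇒  2A = -1215, A = -607.5.
Then Σ (y_i + y_{i+1})·c_i = 1440, so ȳ = 1440 / (6·(-607.5)) = -32/81.

-32/81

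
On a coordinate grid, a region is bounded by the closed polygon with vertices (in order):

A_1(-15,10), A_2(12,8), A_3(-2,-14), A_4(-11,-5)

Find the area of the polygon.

360.5

Σ = (-240) + (-152) + (-144) + (-185) = -721
Area = |Σ|/2 = 360.5.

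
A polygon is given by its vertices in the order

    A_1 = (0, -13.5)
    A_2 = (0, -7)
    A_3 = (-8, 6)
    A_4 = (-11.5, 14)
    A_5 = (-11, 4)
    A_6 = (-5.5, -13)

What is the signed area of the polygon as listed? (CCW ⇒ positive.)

Apply the shoelace formula: 2A = Σ (x_i·y_{i+1} − x_{i+1}·y_i), indices taken mod 6.
Σ = (0) + (-56) + (-43) + (108) + (165) + (74.25) = 248.25
Signed area = Σ/2 = 124.125 (positive ⇒ counter-clockwise traversal).

124.125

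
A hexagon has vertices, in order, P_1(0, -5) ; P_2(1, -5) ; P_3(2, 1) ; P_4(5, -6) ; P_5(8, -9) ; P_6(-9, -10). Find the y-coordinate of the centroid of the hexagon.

Apply Gauss's area formula. First the cross-terms c_i = x_i·y_{i+1} − x_{i+1}·y_i:
  5, 11, -17, 3, -161, 45  ⇒  2A = -114, A = -57.
Then Σ (y_i + y_{i+1})·c_i = 2330, so ȳ = 2330 / (6·(-57)) = -1165/171.

-1165/171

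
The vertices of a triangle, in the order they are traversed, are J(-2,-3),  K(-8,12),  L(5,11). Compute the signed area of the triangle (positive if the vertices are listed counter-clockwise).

Apply the surveyor's formula: 2A = Σ (x_i·y_{i+1} − x_{i+1}·y_i), indices taken mod 3.
Cross-terms: -48, -148, 7  ⇒  Σ = -189
Signed area = Σ/2 = -94.5 (negative ⇒ clockwise traversal).

-94.5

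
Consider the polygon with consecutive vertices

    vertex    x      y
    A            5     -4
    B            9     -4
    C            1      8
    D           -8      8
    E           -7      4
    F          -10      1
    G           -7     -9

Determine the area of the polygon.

Apply the shoelace (surveyor's) formula: 2A = Σ (x_i·y_{i+1} − x_{i+1}·y_i), indices taken mod 7.
Σ = (16) + (76) + (72) + (24) + (33) + (97) + (73) = 391
Area = |Σ|/2 = 195.5.

195.5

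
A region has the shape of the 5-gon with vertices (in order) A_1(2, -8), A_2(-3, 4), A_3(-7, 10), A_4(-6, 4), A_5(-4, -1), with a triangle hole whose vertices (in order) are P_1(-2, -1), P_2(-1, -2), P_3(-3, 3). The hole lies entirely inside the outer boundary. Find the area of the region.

33.5

Outer boundary:
Apply the shoelace formula: 2A = Σ (x_i·y_{i+1} − x_{i+1}·y_i), indices taken mod 5.
Σ = (-16) + (-2) + (32) + (22) + (34) = 70
Area = |Σ|/2 = 35.
Hole:
P_1→P_2: (-2)(-2) − (-1)(-1) = 3
P_2→P_3: (-1)(3) − (-3)(-2) = -9
P_3→P_1: (-3)(-1) − (-2)(3) = 9
Σ = 3
Area = |Σ|/2 = 1.5.
Net area = 35 − 1.5 = 33.5.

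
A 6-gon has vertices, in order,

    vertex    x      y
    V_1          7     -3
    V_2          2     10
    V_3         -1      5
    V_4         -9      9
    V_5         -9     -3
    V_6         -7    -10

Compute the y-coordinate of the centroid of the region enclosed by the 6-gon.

Apply the shoelace formula. First the cross-terms c_i = x_i·y_{i+1} − x_{i+1}·y_i:
  76, 20, 36, 108, 69, 91  ⇒  2A = 400, A = 200.
Then Σ (y_i + y_{i+1})·c_i = -96, so ȳ = -96 / (6·200) = -0.08.

-0.08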